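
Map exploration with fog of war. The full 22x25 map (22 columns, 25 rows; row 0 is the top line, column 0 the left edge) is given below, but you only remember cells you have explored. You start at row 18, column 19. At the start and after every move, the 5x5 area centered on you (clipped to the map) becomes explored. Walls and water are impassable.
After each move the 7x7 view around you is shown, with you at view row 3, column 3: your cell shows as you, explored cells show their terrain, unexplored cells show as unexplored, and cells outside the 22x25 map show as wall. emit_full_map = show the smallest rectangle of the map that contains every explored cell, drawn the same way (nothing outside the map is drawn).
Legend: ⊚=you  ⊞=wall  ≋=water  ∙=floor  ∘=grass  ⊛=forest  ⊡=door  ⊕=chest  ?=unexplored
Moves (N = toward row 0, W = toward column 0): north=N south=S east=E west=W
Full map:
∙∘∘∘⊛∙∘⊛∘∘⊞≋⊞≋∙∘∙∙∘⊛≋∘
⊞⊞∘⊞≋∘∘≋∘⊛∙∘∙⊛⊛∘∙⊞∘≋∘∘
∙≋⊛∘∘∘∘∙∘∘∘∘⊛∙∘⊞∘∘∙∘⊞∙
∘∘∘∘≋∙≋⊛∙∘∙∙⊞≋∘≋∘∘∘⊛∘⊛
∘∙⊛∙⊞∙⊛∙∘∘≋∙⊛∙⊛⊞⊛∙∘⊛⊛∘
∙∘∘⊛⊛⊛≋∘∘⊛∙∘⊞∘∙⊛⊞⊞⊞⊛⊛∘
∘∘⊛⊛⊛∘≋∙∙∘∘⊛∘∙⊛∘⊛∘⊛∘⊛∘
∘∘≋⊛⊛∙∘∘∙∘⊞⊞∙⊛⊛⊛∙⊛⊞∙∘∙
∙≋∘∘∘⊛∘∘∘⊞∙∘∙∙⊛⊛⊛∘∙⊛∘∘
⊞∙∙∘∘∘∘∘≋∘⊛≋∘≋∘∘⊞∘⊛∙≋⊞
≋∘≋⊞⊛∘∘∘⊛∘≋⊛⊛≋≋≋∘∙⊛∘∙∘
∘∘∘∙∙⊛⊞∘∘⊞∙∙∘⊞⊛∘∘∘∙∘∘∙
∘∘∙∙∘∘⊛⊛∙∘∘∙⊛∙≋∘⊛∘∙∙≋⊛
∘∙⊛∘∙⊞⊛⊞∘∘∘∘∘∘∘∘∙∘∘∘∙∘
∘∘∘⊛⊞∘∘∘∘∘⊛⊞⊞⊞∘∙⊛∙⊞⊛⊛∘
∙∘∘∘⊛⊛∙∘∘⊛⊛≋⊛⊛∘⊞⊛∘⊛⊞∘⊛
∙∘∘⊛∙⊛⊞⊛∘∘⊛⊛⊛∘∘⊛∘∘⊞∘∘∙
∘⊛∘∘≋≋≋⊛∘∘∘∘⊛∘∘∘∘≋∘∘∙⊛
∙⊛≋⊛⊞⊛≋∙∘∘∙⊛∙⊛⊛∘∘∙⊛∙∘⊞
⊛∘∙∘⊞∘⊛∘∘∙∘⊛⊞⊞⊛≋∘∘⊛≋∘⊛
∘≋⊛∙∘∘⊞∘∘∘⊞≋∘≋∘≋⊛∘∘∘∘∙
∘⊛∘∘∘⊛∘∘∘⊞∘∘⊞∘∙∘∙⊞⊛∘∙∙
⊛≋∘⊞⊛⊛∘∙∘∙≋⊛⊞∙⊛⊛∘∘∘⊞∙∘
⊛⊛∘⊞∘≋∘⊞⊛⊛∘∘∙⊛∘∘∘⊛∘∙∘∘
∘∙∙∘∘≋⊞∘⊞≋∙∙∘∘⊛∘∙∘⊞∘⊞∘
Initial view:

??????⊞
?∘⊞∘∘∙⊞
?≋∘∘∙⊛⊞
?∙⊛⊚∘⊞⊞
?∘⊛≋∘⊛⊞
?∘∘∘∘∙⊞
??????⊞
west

???????
?∘∘⊞∘∘∙
?∘≋∘∘∙⊛
?∘∙⊚∙∘⊞
?∘∘⊛≋∘⊛
?⊛∘∘∘∘∙
???????

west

???????
?⊛∘∘⊞∘∘
?∘∘≋∘∘∙
?∘∘⊚⊛∙∘
?≋∘∘⊛≋∘
?≋⊛∘∘∘∘
???????

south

?⊛∘∘⊞∘∘
?∘∘≋∘∘∙
?∘∘∙⊛∙∘
?≋∘⊚⊛≋∘
?≋⊛∘∘∘∘
?∘∙⊞⊛∘?
???????

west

??⊛∘∘⊞∘
?∘∘∘≋∘∘
?⊛∘∘∙⊛∙
?⊛≋⊚∘⊛≋
?∘≋⊛∘∘∘
?∙∘∙⊞⊛∘
???????

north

???????
?∘⊛∘∘⊞∘
?∘∘∘≋∘∘
?⊛∘⊚∙⊛∙
?⊛≋∘∘⊛≋
?∘≋⊛∘∘∘
?∙∘∙⊞⊛∘

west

???????
?∘∘⊛∘∘⊞
?∘∘∘∘≋∘
?⊛⊛⊚∘∙⊛
?⊞⊛≋∘∘⊛
?≋∘≋⊛∘∘
??∙∘∙⊞⊛

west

???????
?⊛∘∘⊛∘∘
?⊛∘∘∘∘≋
?∙⊛⊚∘∘∙
?⊞⊞⊛≋∘∘
?∘≋∘≋⊛∘
???∙∘∙⊞

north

???????
?⊛⊛∘⊞⊛?
?⊛∘∘⊛∘∘
?⊛∘⊚∘∘≋
?∙⊛⊛∘∘∙
?⊞⊞⊛≋∘∘
?∘≋∘≋⊛∘

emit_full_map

⊛⊛∘⊞⊛?????
⊛∘∘⊛∘∘⊞∘∘∙
⊛∘⊚∘∘≋∘∘∙⊛
∙⊛⊛∘∘∙⊛∙∘⊞
⊞⊞⊛≋∘∘⊛≋∘⊛
∘≋∘≋⊛∘∘∘∘∙
??∙∘∙⊞⊛∘??

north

???????
?⊞⊞∘∙⊛?
?⊛⊛∘⊞⊛?
?⊛∘⊚⊛∘∘
?⊛∘∘∘∘≋
?∙⊛⊛∘∘∙
?⊞⊞⊛≋∘∘

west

???????
?⊞⊞⊞∘∙⊛
?≋⊛⊛∘⊞⊛
?⊛⊛⊚∘⊛∘
?∘⊛∘∘∘∘
?⊛∙⊛⊛∘∘
??⊞⊞⊛≋∘

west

???????
?⊛⊞⊞⊞∘∙
?⊛≋⊛⊛∘⊞
?⊛⊛⊚∘∘⊛
?∘∘⊛∘∘∘
?∙⊛∙⊛⊛∘
???⊞⊞⊛≋

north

???????
?∘∘∘∘∘?
?⊛⊞⊞⊞∘∙
?⊛≋⊚⊛∘⊞
?⊛⊛⊛∘∘⊛
?∘∘⊛∘∘∘
?∙⊛∙⊛⊛∘

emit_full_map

∘∘∘∘∘???????
⊛⊞⊞⊞∘∙⊛?????
⊛≋⊚⊛∘⊞⊛?????
⊛⊛⊛∘∘⊛∘∘⊞∘∘∙
∘∘⊛∘∘∘∘≋∘∘∙⊛
∙⊛∙⊛⊛∘∘∙⊛∙∘⊞
??⊞⊞⊛≋∘∘⊛≋∘⊛
??∘≋∘≋⊛∘∘∘∘∙
????∙∘∙⊞⊛∘??

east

???????
∘∘∘∘∘∘?
⊛⊞⊞⊞∘∙⊛
⊛≋⊛⊚∘⊞⊛
⊛⊛⊛∘∘⊛∘
∘∘⊛∘∘∘∘
∙⊛∙⊛⊛∘∘

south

∘∘∘∘∘∘?
⊛⊞⊞⊞∘∙⊛
⊛≋⊛⊛∘⊞⊛
⊛⊛⊛⊚∘⊛∘
∘∘⊛∘∘∘∘
∙⊛∙⊛⊛∘∘
??⊞⊞⊛≋∘

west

?∘∘∘∘∘∘
?⊛⊞⊞⊞∘∙
?⊛≋⊛⊛∘⊞
?⊛⊛⊚∘∘⊛
?∘∘⊛∘∘∘
?∙⊛∙⊛⊛∘
???⊞⊞⊛≋

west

??∘∘∘∘∘
?∘⊛⊞⊞⊞∘
?⊛⊛≋⊛⊛∘
?∘⊛⊚⊛∘∘
?∘∘∘⊛∘∘
?∘∙⊛∙⊛⊛
????⊞⊞⊛

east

?∘∘∘∘∘∘
∘⊛⊞⊞⊞∘∙
⊛⊛≋⊛⊛∘⊞
∘⊛⊛⊚∘∘⊛
∘∘∘⊛∘∘∘
∘∙⊛∙⊛⊛∘
???⊞⊞⊛≋

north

???????
?∘∘∘∘∘∘
∘⊛⊞⊞⊞∘∙
⊛⊛≋⊚⊛∘⊞
∘⊛⊛⊛∘∘⊛
∘∘∘⊛∘∘∘
∘∙⊛∙⊛⊛∘

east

???????
∘∘∘∘∘∘?
⊛⊞⊞⊞∘∙⊛
⊛≋⊛⊚∘⊞⊛
⊛⊛⊛∘∘⊛∘
∘∘⊛∘∘∘∘
∙⊛∙⊛⊛∘∘

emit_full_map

?∘∘∘∘∘∘??????
∘⊛⊞⊞⊞∘∙⊛?????
⊛⊛≋⊛⊚∘⊞⊛?????
∘⊛⊛⊛∘∘⊛∘∘⊞∘∘∙
∘∘∘⊛∘∘∘∘≋∘∘∙⊛
∘∙⊛∙⊛⊛∘∘∙⊛∙∘⊞
???⊞⊞⊛≋∘∘⊛≋∘⊛
???∘≋∘≋⊛∘∘∘∘∙
?????∙∘∙⊞⊛∘??

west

???????
?∘∘∘∘∘∘
∘⊛⊞⊞⊞∘∙
⊛⊛≋⊚⊛∘⊞
∘⊛⊛⊛∘∘⊛
∘∘∘⊛∘∘∘
∘∙⊛∙⊛⊛∘


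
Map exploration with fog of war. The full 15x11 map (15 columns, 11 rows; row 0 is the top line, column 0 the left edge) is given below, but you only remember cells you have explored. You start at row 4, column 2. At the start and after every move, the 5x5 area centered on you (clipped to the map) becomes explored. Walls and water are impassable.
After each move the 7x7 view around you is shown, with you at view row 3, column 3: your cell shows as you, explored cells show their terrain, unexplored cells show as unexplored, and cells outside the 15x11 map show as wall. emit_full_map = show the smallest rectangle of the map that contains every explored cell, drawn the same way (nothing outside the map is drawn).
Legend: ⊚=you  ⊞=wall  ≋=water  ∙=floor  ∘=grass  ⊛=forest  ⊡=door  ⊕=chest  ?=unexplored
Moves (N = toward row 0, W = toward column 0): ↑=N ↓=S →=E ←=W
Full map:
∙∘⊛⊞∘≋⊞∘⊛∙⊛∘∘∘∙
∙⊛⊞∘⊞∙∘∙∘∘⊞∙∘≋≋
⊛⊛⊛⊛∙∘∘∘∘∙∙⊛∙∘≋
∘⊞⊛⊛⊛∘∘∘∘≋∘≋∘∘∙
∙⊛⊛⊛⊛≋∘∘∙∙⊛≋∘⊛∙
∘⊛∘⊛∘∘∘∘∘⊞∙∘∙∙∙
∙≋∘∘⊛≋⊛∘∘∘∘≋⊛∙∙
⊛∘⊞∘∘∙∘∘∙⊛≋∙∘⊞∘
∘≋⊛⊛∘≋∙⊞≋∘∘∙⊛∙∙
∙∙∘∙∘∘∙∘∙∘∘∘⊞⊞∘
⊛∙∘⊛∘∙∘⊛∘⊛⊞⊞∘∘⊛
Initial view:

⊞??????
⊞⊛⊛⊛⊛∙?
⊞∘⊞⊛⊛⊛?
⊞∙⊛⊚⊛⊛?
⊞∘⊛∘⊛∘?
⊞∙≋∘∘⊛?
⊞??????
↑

⊞??????
⊞∙⊛⊞∘⊞?
⊞⊛⊛⊛⊛∙?
⊞∘⊞⊚⊛⊛?
⊞∙⊛⊛⊛⊛?
⊞∘⊛∘⊛∘?
⊞∙≋∘∘⊛?

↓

⊞∙⊛⊞∘⊞?
⊞⊛⊛⊛⊛∙?
⊞∘⊞⊛⊛⊛?
⊞∙⊛⊚⊛⊛?
⊞∘⊛∘⊛∘?
⊞∙≋∘∘⊛?
⊞??????

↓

⊞⊛⊛⊛⊛∙?
⊞∘⊞⊛⊛⊛?
⊞∙⊛⊛⊛⊛?
⊞∘⊛⊚⊛∘?
⊞∙≋∘∘⊛?
⊞⊛∘⊞∘∘?
⊞??????

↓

⊞∘⊞⊛⊛⊛?
⊞∙⊛⊛⊛⊛?
⊞∘⊛∘⊛∘?
⊞∙≋⊚∘⊛?
⊞⊛∘⊞∘∘?
⊞∘≋⊛⊛∘?
⊞??????

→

∘⊞⊛⊛⊛??
∙⊛⊛⊛⊛≋?
∘⊛∘⊛∘∘?
∙≋∘⊚⊛≋?
⊛∘⊞∘∘∙?
∘≋⊛⊛∘≋?
???????

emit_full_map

∙⊛⊞∘⊞?
⊛⊛⊛⊛∙?
∘⊞⊛⊛⊛?
∙⊛⊛⊛⊛≋
∘⊛∘⊛∘∘
∙≋∘⊚⊛≋
⊛∘⊞∘∘∙
∘≋⊛⊛∘≋

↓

∙⊛⊛⊛⊛≋?
∘⊛∘⊛∘∘?
∙≋∘∘⊛≋?
⊛∘⊞⊚∘∙?
∘≋⊛⊛∘≋?
?∙∘∙∘∘?
???????

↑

∘⊞⊛⊛⊛??
∙⊛⊛⊛⊛≋?
∘⊛∘⊛∘∘?
∙≋∘⊚⊛≋?
⊛∘⊞∘∘∙?
∘≋⊛⊛∘≋?
?∙∘∙∘∘?

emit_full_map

∙⊛⊞∘⊞?
⊛⊛⊛⊛∙?
∘⊞⊛⊛⊛?
∙⊛⊛⊛⊛≋
∘⊛∘⊛∘∘
∙≋∘⊚⊛≋
⊛∘⊞∘∘∙
∘≋⊛⊛∘≋
?∙∘∙∘∘


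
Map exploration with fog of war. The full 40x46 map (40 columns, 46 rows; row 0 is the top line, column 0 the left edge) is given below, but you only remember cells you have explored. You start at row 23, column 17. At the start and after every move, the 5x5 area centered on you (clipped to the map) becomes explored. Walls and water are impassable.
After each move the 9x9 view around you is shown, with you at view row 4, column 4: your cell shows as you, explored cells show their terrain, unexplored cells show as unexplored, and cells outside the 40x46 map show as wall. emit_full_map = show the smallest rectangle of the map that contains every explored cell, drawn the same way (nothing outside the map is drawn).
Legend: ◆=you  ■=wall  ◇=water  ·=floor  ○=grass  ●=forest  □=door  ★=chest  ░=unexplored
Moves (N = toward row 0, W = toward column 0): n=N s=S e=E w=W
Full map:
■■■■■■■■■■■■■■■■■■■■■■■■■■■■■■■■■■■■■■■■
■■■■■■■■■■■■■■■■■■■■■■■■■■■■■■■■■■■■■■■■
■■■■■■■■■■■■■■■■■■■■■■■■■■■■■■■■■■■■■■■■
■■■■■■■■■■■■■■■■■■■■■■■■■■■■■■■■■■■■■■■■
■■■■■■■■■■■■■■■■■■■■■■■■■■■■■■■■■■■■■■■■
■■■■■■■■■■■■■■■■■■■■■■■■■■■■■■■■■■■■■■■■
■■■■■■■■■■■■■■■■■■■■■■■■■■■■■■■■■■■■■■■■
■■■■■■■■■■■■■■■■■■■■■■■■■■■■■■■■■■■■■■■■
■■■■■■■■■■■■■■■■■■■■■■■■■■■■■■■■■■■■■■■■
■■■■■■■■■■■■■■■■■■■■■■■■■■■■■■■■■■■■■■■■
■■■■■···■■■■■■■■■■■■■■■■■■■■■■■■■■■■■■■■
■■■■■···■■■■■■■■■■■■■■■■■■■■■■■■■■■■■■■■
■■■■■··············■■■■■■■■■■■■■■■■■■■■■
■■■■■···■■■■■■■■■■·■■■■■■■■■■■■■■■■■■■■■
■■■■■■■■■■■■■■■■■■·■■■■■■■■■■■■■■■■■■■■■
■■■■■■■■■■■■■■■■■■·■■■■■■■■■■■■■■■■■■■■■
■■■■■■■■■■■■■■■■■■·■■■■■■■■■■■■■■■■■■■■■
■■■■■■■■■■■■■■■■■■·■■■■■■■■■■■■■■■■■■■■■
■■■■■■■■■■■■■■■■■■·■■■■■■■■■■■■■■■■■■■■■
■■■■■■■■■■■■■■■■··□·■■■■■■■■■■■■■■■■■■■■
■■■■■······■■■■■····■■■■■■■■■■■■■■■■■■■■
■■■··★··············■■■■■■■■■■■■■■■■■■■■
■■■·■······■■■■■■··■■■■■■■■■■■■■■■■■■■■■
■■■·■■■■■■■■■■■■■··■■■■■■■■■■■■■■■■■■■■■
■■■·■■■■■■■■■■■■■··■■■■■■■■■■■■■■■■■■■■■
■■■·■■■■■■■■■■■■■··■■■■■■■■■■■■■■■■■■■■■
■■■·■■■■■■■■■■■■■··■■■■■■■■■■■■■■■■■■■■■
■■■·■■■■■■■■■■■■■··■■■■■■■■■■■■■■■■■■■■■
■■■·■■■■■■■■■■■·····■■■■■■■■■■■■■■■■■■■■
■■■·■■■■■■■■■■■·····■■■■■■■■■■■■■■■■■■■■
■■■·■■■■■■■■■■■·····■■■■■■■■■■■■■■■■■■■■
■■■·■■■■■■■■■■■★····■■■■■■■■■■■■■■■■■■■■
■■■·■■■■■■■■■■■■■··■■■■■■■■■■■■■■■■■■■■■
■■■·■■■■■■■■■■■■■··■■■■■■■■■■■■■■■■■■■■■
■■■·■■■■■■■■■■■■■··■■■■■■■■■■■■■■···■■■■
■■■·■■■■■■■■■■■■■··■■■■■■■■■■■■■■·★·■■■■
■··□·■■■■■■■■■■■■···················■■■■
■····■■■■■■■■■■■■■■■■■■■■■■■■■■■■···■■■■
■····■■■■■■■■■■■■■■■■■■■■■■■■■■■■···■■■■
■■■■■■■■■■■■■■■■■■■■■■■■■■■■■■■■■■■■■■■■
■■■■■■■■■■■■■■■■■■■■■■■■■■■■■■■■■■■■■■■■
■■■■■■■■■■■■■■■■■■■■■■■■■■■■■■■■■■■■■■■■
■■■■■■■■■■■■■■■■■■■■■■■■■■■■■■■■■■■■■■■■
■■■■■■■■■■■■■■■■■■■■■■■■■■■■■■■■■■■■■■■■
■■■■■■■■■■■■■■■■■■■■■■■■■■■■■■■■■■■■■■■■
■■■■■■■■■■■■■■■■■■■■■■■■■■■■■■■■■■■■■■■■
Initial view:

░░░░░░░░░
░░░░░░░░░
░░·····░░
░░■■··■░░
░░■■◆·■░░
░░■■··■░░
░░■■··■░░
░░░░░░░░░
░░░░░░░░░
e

░░░░░░░░░
░░░░░░░░░
░·····■░░
░■■··■■░░
░■■·◆■■░░
░■■··■■░░
░■■··■■░░
░░░░░░░░░
░░░░░░░░░

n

░░░░░░░░░
░░░░░░░░░
░░····■░░
░·····■░░
░■■·◆■■░░
░■■··■■░░
░■■··■■░░
░■■··■■░░
░░░░░░░░░

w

░░░░░░░░░
░░░░░░░░░
░░■····■░
░░·····■░
░░■■◆·■■░
░░■■··■■░
░░■■··■■░
░░■■··■■░
░░░░░░░░░

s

░░░░░░░░░
░░■····■░
░░·····■░
░░■■··■■░
░░■■◆·■■░
░░■■··■■░
░░■■··■■░
░░░░░░░░░
░░░░░░░░░

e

░░░░░░░░░
░■····■░░
░·····■░░
░■■··■■░░
░■■·◆■■░░
░■■··■■░░
░■■··■■░░
░░░░░░░░░
░░░░░░░░░

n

░░░░░░░░░
░░░░░░░░░
░■····■░░
░·····■░░
░■■·◆■■░░
░■■··■■░░
░■■··■■░░
░■■··■■░░
░░░░░░░░░

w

░░░░░░░░░
░░░░░░░░░
░░■····■░
░░·····■░
░░■■◆·■■░
░░■■··■■░
░░■■··■■░
░░■■··■■░
░░░░░░░░░

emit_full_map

■····■
·····■
■■◆·■■
■■··■■
■■··■■
■■··■■

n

░░░░░░░░░
░░░░░░░░░
░░■··□·░░
░░■····■░
░░··◆··■░
░░■■··■■░
░░■■··■■░
░░■■··■■░
░░■■··■■░

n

░░░░░░░░░
░░░░░░░░░
░░■■■·■░░
░░■··□·░░
░░■·◆··■░
░░·····■░
░░■■··■■░
░░■■··■■░
░░■■··■■░

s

░░░░░░░░░
░░■■■·■░░
░░■··□·░░
░░■····■░
░░··◆··■░
░░■■··■■░
░░■■··■■░
░░■■··■■░
░░■■··■■░

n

░░░░░░░░░
░░░░░░░░░
░░■■■·■░░
░░■··□·░░
░░■·◆··■░
░░·····■░
░░■■··■■░
░░■■··■■░
░░■■··■■░

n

░░░░░░░░░
░░░░░░░░░
░░■■■·■░░
░░■■■·■░░
░░■·◆□·░░
░░■····■░
░░·····■░
░░■■··■■░
░░■■··■■░

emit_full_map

■■■·■░
■■■·■░
■·◆□·░
■····■
·····■
■■··■■
■■··■■
■■··■■
■■··■■

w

░░░░░░░░░
░░░░░░░░░
░░■■■■·■░
░░■■■■·■░
░░■■◆·□·░
░░■■····■
░░······■
░░░■■··■■
░░░■■··■■

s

░░░░░░░░░
░░■■■■·■░
░░■■■■·■░
░░■■··□·░
░░■■◆···■
░░······■
░░■■■··■■
░░░■■··■■
░░░■■··■■

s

░░■■■■·■░
░░■■■■·■░
░░■■··□·░
░░■■····■
░░··◆···■
░░■■■··■■
░░■■■··■■
░░░■■··■■
░░░■■··■■

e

░■■■■·■░░
░■■■■·■░░
░■■··□·░░
░■■····■░
░···◆··■░
░■■■··■■░
░■■■··■■░
░░■■··■■░
░░■■··■■░

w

░░■■■■·■░
░░■■■■·■░
░░■■··□·░
░░■■····■
░░··◆···■
░░■■■··■■
░░■■■··■■
░░░■■··■■
░░░■■··■■

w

░░░■■■■·■
░░░■■■■·■
░░■■■··□·
░░■■■····
░░··◆····
░░■■■■··■
░░■■■■··■
░░░░■■··■
░░░░■■··■

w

░░░░■■■■·
░░░░■■■■·
░░■■■■··□
░░■■■■···
░░··◆····
░░■■■■■··
░░■■■■■··
░░░░░■■··
░░░░░■■··

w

░░░░░■■■■
░░░░░■■■■
░░■■■■■··
░░■■■■■··
░░··◆····
░░■■■■■■·
░░■■■■■■·
░░░░░░■■·
░░░░░░■■·

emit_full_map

░░░■■■■·■░
░░░■■■■·■░
■■■■■··□·░
■■■■■····■
··◆······■
■■■■■■··■■
■■■■■■··■■
░░░░■■··■■
░░░░■■··■■

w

░░░░░░■■■
░░░░░░■■■
░░■■■■■■·
░░·■■■■■·
░░··◆····
░░·■■■■■■
░░■■■■■■■
░░░░░░░■■
░░░░░░░■■

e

░░░░░■■■■
░░░░░■■■■
░■■■■■■··
░·■■■■■··
░···◆····
░·■■■■■■·
░■■■■■■■·
░░░░░░■■·
░░░░░░■■·

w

░░░░░░■■■
░░░░░░■■■
░░■■■■■■·
░░·■■■■■·
░░··◆····
░░·■■■■■■
░░■■■■■■■
░░░░░░░■■
░░░░░░░■■

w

░░░░░░░■■
░░░░░░░■■
░░■■■■■■■
░░··■■■■■
░░··◆····
░░··■■■■■
░░■■■■■■■
░░░░░░░░■
░░░░░░░░■

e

░░░░░░■■■
░░░░░░■■■
░■■■■■■■·
░··■■■■■·
░···◆····
░··■■■■■■
░■■■■■■■■
░░░░░░░■■
░░░░░░░■■

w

░░░░░░░■■
░░░░░░░■■
░░■■■■■■■
░░··■■■■■
░░··◆····
░░··■■■■■
░░■■■■■■■
░░░░░░░░■
░░░░░░░░■

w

░░░░░░░░■
░░░░░░░░■
░░■■■■■■■
░░···■■■■
░░··◆····
░░···■■■■
░░■■■■■■■
░░░░░░░░░
░░░░░░░░░

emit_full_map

░░░░░░■■■■·■░
░░░░░░■■■■·■░
■■■■■■■■··□·░
···■■■■■····■
··◆·········■
···■■■■■■··■■
■■■■■■■■■··■■
░░░░░░░■■··■■
░░░░░░░■■··■■

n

░░░░░░░░░
░░░░░░░░■
░░■■■■■░■
░░■■■■■■■
░░··◆■■■■
░░·······
░░···■■■■
░░■■■■■■■
░░░░░░░░░

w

░░░░░░░░░
░░░░░░░░░
░░■■■■■■░
░░■■■■■■■
░░··◆·■■■
░░·······
░░····■■■
░░░■■■■■■
░░░░░░░░░

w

░░░░░░░░░
░░░░░░░░░
░░■■■■■■■
░░■■■■■■■
░░··◆··■■
░░·······
░░·····■■
░░░░■■■■■
░░░░░░░░░

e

░░░░░░░░░
░░░░░░░░░
░■■■■■■■░
░■■■■■■■■
░···◆·■■■
░········
░·····■■■
░░░■■■■■■
░░░░░░░░░

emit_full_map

░░░░░░░░■■■■·■░
■■■■■■■░■■■■·■░
■■■■■■■■■■··□·░
···◆·■■■■■····■
··············■
·····■■■■■■··■■
░░■■■■■■■■■··■■
░░░░░░░░░■■··■■
░░░░░░░░░■■··■■


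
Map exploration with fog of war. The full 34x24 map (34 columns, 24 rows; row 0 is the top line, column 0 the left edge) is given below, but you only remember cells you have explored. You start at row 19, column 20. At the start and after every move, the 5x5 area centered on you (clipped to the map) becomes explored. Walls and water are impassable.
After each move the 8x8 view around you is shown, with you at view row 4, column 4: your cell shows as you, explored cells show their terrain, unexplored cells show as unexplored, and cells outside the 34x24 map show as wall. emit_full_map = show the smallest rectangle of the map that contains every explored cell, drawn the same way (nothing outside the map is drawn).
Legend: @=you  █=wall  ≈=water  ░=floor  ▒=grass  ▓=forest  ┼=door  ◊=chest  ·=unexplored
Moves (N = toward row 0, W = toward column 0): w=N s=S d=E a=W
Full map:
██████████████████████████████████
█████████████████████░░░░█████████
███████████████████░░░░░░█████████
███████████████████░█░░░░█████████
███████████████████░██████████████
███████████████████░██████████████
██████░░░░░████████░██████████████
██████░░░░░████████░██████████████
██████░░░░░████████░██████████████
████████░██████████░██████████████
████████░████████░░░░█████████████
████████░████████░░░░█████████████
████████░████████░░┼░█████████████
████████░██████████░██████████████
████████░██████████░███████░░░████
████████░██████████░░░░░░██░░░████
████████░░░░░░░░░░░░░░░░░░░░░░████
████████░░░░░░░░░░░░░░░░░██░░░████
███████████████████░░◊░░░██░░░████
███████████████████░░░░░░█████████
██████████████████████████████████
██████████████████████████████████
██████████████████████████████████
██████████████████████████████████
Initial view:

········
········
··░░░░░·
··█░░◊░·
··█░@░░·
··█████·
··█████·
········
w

········
········
··░░░░░·
··░░░░░·
··█░@◊░·
··█░░░░·
··█████·
··█████·

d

········
········
·░░░░░░·
·░░░░░░·
·█░░@░░·
·█░░░░░·
·██████·
·█████··

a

········
········
··░░░░░░
··░░░░░░
··█░@◊░░
··█░░░░░
··██████
··█████·

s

········
··░░░░░░
··░░░░░░
··█░░◊░░
··█░@░░░
··██████
··█████·
········

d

········
·░░░░░░·
·░░░░░░·
·█░░◊░░·
·█░░@░░·
·██████·
·██████·
········

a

········
··░░░░░░
··░░░░░░
··█░░◊░░
··█░@░░░
··██████
··██████
········

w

········
········
··░░░░░░
··░░░░░░
··█░@◊░░
··█░░░░░
··██████
··██████

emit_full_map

░░░░░░
░░░░░░
█░@◊░░
█░░░░░
██████
██████

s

········
··░░░░░░
··░░░░░░
··█░░◊░░
··█░@░░░
··██████
··██████
········

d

········
·░░░░░░·
·░░░░░░·
·█░░◊░░·
·█░░@░░·
·██████·
·██████·
········

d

········
░░░░░░··
░░░░░░░·
█░░◊░░░·
█░░░@░░·
███████·
███████·
········

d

········
░░░░░···
░░░░░░█·
░░◊░░░█·
░░░░@░█·
███████·
███████·
········

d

········
░░░░····
░░░░░██·
░◊░░░██·
░░░░@██·
███████·
███████·
········

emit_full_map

░░░░░░···
░░░░░░░██
█░░◊░░░██
█░░░░░@██
█████████
█████████

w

········
········
░░░░░░░·
░░░░░██·
░◊░░@██·
░░░░░██·
███████·
███████·

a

········
········
░░░░░░░░
░░░░░░██
░░◊░@░██
░░░░░░██
████████
████████

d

········
········
░░░░░░░·
░░░░░██·
░◊░░@██·
░░░░░██·
███████·
███████·

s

········
░░░░░░░·
░░░░░██·
░◊░░░██·
░░░░@██·
███████·
███████·
········


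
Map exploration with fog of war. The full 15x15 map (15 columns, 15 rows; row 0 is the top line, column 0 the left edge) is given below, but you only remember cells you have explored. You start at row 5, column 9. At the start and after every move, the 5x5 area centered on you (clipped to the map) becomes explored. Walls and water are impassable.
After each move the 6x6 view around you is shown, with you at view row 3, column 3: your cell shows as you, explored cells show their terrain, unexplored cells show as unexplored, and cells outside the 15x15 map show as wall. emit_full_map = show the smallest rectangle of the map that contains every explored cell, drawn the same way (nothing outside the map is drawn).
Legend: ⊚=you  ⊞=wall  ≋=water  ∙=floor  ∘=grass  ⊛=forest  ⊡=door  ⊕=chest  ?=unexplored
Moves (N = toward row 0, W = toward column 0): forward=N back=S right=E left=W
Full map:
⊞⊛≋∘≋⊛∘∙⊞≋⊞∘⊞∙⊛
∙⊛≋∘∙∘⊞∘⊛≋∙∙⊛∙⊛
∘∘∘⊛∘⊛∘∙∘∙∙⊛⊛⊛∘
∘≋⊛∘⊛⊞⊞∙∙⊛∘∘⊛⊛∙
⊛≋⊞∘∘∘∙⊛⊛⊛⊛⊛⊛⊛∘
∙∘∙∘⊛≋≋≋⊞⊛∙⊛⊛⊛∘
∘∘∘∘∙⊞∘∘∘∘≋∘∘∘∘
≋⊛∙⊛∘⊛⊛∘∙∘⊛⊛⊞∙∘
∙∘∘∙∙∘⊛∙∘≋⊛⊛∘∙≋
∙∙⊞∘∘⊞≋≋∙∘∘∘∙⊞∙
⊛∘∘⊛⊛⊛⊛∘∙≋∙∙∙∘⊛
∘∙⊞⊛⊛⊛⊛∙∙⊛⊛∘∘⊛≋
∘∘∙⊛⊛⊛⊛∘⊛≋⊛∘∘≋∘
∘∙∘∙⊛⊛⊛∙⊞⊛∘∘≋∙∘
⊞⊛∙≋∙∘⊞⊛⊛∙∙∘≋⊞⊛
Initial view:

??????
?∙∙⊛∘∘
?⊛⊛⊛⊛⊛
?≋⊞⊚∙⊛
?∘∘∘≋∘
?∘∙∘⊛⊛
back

?∙∙⊛∘∘
?⊛⊛⊛⊛⊛
?≋⊞⊛∙⊛
?∘∘⊚≋∘
?∘∙∘⊛⊛
?∙∘≋⊛⊛

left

??∙∙⊛∘
?∙⊛⊛⊛⊛
?≋≋⊞⊛∙
?∘∘⊚∘≋
?⊛∘∙∘⊛
?⊛∙∘≋⊛

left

???∙∙⊛
?∘∙⊛⊛⊛
?≋≋≋⊞⊛
?⊞∘⊚∘∘
?⊛⊛∘∙∘
?∘⊛∙∘≋

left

????∙∙
?∘∘∙⊛⊛
?⊛≋≋≋⊞
?∙⊞⊚∘∘
?∘⊛⊛∘∙
?∙∘⊛∙∘

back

?∘∘∙⊛⊛
?⊛≋≋≋⊞
?∙⊞∘∘∘
?∘⊛⊚∘∙
?∙∘⊛∙∘
?∘⊞≋≋∙

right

∘∘∙⊛⊛⊛
⊛≋≋≋⊞⊛
∙⊞∘∘∘∘
∘⊛⊛⊚∙∘
∙∘⊛∙∘≋
∘⊞≋≋∙∘

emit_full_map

???∙∙⊛∘∘
∘∘∙⊛⊛⊛⊛⊛
⊛≋≋≋⊞⊛∙⊛
∙⊞∘∘∘∘≋∘
∘⊛⊛⊚∙∘⊛⊛
∙∘⊛∙∘≋⊛⊛
∘⊞≋≋∙∘??

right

∘∙⊛⊛⊛⊛
≋≋≋⊞⊛∙
⊞∘∘∘∘≋
⊛⊛∘⊚∘⊛
∘⊛∙∘≋⊛
⊞≋≋∙∘∘

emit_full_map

???∙∙⊛∘∘
∘∘∙⊛⊛⊛⊛⊛
⊛≋≋≋⊞⊛∙⊛
∙⊞∘∘∘∘≋∘
∘⊛⊛∘⊚∘⊛⊛
∙∘⊛∙∘≋⊛⊛
∘⊞≋≋∙∘∘?


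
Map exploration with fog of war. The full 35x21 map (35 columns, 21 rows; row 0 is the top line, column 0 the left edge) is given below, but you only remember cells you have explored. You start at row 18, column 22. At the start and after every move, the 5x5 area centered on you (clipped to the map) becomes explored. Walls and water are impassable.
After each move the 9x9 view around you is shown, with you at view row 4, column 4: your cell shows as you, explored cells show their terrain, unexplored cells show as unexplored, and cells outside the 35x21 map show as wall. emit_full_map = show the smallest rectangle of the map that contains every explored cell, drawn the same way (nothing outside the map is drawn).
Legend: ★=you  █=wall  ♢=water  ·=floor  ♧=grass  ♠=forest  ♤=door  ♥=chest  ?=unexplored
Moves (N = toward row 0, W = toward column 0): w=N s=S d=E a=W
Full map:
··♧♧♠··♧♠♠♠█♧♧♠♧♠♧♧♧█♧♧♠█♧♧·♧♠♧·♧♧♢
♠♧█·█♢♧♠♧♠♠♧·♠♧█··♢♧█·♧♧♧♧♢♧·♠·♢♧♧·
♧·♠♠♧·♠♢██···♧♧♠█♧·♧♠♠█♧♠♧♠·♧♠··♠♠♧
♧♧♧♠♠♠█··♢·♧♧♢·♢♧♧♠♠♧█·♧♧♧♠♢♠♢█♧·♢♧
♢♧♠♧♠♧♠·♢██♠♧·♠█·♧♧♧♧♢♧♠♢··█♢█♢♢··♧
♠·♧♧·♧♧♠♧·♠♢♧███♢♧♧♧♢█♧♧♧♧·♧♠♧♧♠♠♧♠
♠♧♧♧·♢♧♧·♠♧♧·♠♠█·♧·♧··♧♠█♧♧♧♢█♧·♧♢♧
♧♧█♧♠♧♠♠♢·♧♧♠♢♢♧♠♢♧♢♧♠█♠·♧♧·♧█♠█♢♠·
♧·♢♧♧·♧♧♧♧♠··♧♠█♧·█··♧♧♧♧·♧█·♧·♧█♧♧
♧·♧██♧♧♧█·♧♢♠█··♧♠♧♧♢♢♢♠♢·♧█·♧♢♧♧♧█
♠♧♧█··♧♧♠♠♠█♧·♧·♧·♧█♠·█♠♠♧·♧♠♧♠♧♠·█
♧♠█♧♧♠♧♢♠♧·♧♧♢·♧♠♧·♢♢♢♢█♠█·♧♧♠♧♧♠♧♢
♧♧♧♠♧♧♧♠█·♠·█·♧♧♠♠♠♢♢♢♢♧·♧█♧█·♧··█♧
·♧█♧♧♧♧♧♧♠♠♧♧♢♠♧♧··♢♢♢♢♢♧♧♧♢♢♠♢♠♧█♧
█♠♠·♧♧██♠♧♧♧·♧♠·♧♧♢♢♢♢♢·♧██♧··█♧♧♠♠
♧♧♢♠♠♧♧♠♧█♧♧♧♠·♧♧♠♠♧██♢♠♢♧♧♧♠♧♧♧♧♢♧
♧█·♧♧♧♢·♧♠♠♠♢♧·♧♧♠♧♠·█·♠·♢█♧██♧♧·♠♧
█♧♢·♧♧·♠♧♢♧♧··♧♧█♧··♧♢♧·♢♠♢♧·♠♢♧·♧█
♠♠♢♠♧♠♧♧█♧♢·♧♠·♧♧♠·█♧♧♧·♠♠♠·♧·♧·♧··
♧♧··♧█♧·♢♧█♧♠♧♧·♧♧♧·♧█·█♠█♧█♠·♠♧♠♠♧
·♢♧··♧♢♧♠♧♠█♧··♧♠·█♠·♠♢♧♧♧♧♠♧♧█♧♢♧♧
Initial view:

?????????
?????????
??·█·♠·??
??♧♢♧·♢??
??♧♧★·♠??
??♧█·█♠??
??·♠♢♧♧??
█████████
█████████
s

?????????
??·█·♠·??
??♧♢♧·♢??
??♧♧♧·♠??
??♧█★█♠??
??·♠♢♧♧??
█████████
█████████
█████████

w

?????????
?????????
??·█·♠·??
??♧♢♧·♢??
??♧♧★·♠??
??♧█·█♠??
??·♠♢♧♧??
█████████
█████████

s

?????????
??·█·♠·??
??♧♢♧·♢??
??♧♧♧·♠??
??♧█★█♠??
??·♠♢♧♧??
█████████
█████████
█████████

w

?????????
?????????
??·█·♠·??
??♧♢♧·♢??
??♧♧★·♠??
??♧█·█♠??
??·♠♢♧♧??
█████████
█████████

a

?????????
?????????
??♠·█·♠·?
??·♧♢♧·♢?
??█♧★♧·♠?
??·♧█·█♠?
??♠·♠♢♧♧?
█████████
█████████

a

?????????
?????????
??♧♠·█·♠·
??··♧♢♧·♢
??·█★♧♧·♠
??♧·♧█·█♠
??█♠·♠♢♧♧
█████████
█████████

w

?????????
?????????
??♠♧██♢??
??♧♠·█·♠·
??··★♢♧·♢
??·█♧♧♧·♠
??♧·♧█·█♠
??█♠·♠♢♧♧
█████████

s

?????????
??♠♧██♢??
??♧♠·█·♠·
??··♧♢♧·♢
??·█★♧♧·♠
??♧·♧█·█♠
??█♠·♠♢♧♧
█████████
█████████

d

?????????
?♠♧██♢???
?♧♠·█·♠·?
?··♧♢♧·♢?
?·█♧★♧·♠?
?♧·♧█·█♠?
?█♠·♠♢♧♧?
█████████
█████████

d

?????????
♠♧██♢????
♧♠·█·♠·??
··♧♢♧·♢??
·█♧♧★·♠??
♧·♧█·█♠??
█♠·♠♢♧♧??
█████████
█████████

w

?????????
?????????
♠♧██♢♠♢??
♧♠·█·♠·??
··♧♢★·♢??
·█♧♧♧·♠??
♧·♧█·█♠??
█♠·♠♢♧♧??
█████████

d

?????????
?????????
♧██♢♠♢♧??
♠·█·♠·♢??
·♧♢♧★♢♠??
█♧♧♧·♠♠??
·♧█·█♠█??
♠·♠♢♧♧???
█████████

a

?????????
?????????
♠♧██♢♠♢♧?
♧♠·█·♠·♢?
··♧♢★·♢♠?
·█♧♧♧·♠♠?
♧·♧█·█♠█?
█♠·♠♢♧♧??
█████████

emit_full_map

♠♧██♢♠♢♧
♧♠·█·♠·♢
··♧♢★·♢♠
·█♧♧♧·♠♠
♧·♧█·█♠█
█♠·♠♢♧♧?

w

?????????
?????????
??♢♢♢·♧??
♠♧██♢♠♢♧?
♧♠·█★♠·♢?
··♧♢♧·♢♠?
·█♧♧♧·♠♠?
♧·♧█·█♠█?
█♠·♠♢♧♧??

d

?????????
?????????
?♢♢♢·♧█??
♧██♢♠♢♧??
♠·█·★·♢??
·♧♢♧·♢♠??
█♧♧♧·♠♠??
·♧█·█♠█??
♠·♠♢♧♧???

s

?????????
?♢♢♢·♧█??
♧██♢♠♢♧??
♠·█·♠·♢??
·♧♢♧★♢♠??
█♧♧♧·♠♠??
·♧█·█♠█??
♠·♠♢♧♧???
█████████

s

?♢♢♢·♧█??
♧██♢♠♢♧??
♠·█·♠·♢??
·♧♢♧·♢♠??
█♧♧♧★♠♠??
·♧█·█♠█??
♠·♠♢♧♧♧??
█████████
█████████

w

?????????
?♢♢♢·♧█??
♧██♢♠♢♧??
♠·█·♠·♢??
·♧♢♧★♢♠??
█♧♧♧·♠♠??
·♧█·█♠█??
♠·♠♢♧♧♧??
█████████

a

?????????
??♢♢♢·♧█?
♠♧██♢♠♢♧?
♧♠·█·♠·♢?
··♧♢★·♢♠?
·█♧♧♧·♠♠?
♧·♧█·█♠█?
█♠·♠♢♧♧♧?
█████████

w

?????????
?????????
??♢♢♢·♧█?
♠♧██♢♠♢♧?
♧♠·█★♠·♢?
··♧♢♧·♢♠?
·█♧♧♧·♠♠?
♧·♧█·█♠█?
█♠·♠♢♧♧♧?

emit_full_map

??♢♢♢·♧█
♠♧██♢♠♢♧
♧♠·█★♠·♢
··♧♢♧·♢♠
·█♧♧♧·♠♠
♧·♧█·█♠█
█♠·♠♢♧♧♧
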